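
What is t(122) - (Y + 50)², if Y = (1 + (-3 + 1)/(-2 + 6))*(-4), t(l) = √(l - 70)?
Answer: -2304 + 2*√13 ≈ -2296.8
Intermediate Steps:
t(l) = √(-70 + l)
Y = -2 (Y = (1 - 2/4)*(-4) = (1 - 2*¼)*(-4) = (1 - ½)*(-4) = (½)*(-4) = -2)
t(122) - (Y + 50)² = √(-70 + 122) - (-2 + 50)² = √52 - 1*48² = 2*√13 - 1*2304 = 2*√13 - 2304 = -2304 + 2*√13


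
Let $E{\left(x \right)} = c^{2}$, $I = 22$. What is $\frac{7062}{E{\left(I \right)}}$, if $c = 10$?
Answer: $\frac{3531}{50} \approx 70.62$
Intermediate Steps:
$E{\left(x \right)} = 100$ ($E{\left(x \right)} = 10^{2} = 100$)
$\frac{7062}{E{\left(I \right)}} = \frac{7062}{100} = 7062 \cdot \frac{1}{100} = \frac{3531}{50}$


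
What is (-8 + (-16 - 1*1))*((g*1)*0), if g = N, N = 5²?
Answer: 0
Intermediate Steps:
N = 25
g = 25
(-8 + (-16 - 1*1))*((g*1)*0) = (-8 + (-16 - 1*1))*((25*1)*0) = (-8 + (-16 - 1))*(25*0) = (-8 - 17)*0 = -25*0 = 0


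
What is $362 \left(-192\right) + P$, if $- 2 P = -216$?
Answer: $-69396$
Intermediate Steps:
$P = 108$ ($P = \left(- \frac{1}{2}\right) \left(-216\right) = 108$)
$362 \left(-192\right) + P = 362 \left(-192\right) + 108 = -69504 + 108 = -69396$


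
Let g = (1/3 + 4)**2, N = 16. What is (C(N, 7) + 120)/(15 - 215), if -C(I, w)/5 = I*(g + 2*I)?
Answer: 887/45 ≈ 19.711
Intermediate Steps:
g = 169/9 (g = (1/3 + 4)**2 = (13/3)**2 = 169/9 ≈ 18.778)
C(I, w) = -5*I*(169/9 + 2*I)
(C(N, 7) + 120)/(15 - 215) = (-5/9*16*(169 + 18*16) + 120)/(15 - 215) = (-5/9*16*(169 + 288) + 120)/(-200) = (-5/9*16*457 + 120)*(-1/200) = (-36560/9 + 120)*(-1/200) = -35480/9*(-1/200) = 887/45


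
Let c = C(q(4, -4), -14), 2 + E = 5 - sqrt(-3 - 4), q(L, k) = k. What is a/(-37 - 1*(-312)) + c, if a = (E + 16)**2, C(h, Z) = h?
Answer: -4 + (19 - I*sqrt(7))**2/275 ≈ -2.7127 - 0.36559*I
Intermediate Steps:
E = 3 - I*sqrt(7) (E = -2 + (5 - sqrt(-3 - 4)) = -2 + (5 - sqrt(-7)) = -2 + (5 - I*sqrt(7)) = 3 - I*sqrt(7) ≈ 3.0 - 2.6458*I)
c = -4
a = (19 - I*sqrt(7))**2 (a = ((3 - I*sqrt(7)) + 16)**2 = (19 - I*sqrt(7))**2 ≈ 354.0 - 100.54*I)
a/(-37 - 1*(-312)) + c = (19 - I*sqrt(7))**2/(-37 - 1*(-312)) - 4 = (19 - I*sqrt(7))**2/(-37 + 312) - 4 = (19 - I*sqrt(7))**2/275 - 4 = -4 + (19 - I*sqrt(7))**2/275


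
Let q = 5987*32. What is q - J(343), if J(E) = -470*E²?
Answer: 55486614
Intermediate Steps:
q = 191584
q - J(343) = 191584 - (-470)*343² = 191584 - (-470)*117649 = 191584 - 1*(-55295030) = 191584 + 55295030 = 55486614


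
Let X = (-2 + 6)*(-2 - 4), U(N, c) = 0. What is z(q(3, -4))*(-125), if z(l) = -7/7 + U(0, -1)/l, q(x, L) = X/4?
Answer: 125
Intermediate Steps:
X = -24 (X = 4*(-6) = -24)
q(x, L) = -6 (q(x, L) = -24/4 = -24*¼ = -6)
z(l) = -1 (z(l) = -7/7 + 0/l = -7*⅐ + 0 = -1 + 0 = -1)
z(q(3, -4))*(-125) = -1*(-125) = 125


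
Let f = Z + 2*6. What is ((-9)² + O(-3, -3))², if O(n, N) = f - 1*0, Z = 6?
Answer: 9801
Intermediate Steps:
f = 18 (f = 6 + 2*6 = 6 + 12 = 18)
O(n, N) = 18 (O(n, N) = 18 - 1*0 = 18 + 0 = 18)
((-9)² + O(-3, -3))² = ((-9)² + 18)² = (81 + 18)² = 99² = 9801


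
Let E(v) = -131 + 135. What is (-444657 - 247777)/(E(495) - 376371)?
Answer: 692434/376367 ≈ 1.8398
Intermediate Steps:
E(v) = 4
(-444657 - 247777)/(E(495) - 376371) = (-444657 - 247777)/(4 - 376371) = -692434/(-376367) = -692434*(-1/376367) = 692434/376367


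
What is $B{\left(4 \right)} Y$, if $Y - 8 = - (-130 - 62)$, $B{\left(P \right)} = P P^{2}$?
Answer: $12800$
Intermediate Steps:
$B{\left(P \right)} = P^{3}$
$Y = 200$ ($Y = 8 - \left(-130 - 62\right) = 8 - -192 = 8 + 192 = 200$)
$B{\left(4 \right)} Y = 4^{3} \cdot 200 = 64 \cdot 200 = 12800$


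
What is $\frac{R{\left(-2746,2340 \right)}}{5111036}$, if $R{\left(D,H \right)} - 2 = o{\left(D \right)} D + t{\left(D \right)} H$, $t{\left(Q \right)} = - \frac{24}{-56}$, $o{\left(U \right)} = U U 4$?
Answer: $- \frac{289887593587}{17888626} \approx -16205.0$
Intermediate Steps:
$o{\left(U \right)} = 4 U^{2}$ ($o{\left(U \right)} = U^{2} \cdot 4 = 4 U^{2}$)
$t{\left(Q \right)} = \frac{3}{7}$ ($t{\left(Q \right)} = \left(-24\right) \left(- \frac{1}{56}\right) = \frac{3}{7}$)
$R{\left(D,H \right)} = 2 + 4 D^{3} + \frac{3 H}{7}$ ($R{\left(D,H \right)} = 2 + \left(4 D^{2} D + \frac{3 H}{7}\right) = 2 + \left(4 D^{3} + \frac{3 H}{7}\right) = 2 + 4 D^{3} + \frac{3 H}{7}$)
$\frac{R{\left(-2746,2340 \right)}}{5111036} = \frac{2 + 4 \left(-2746\right)^{3} + \frac{3}{7} \cdot 2340}{5111036} = \left(2 + 4 \left(-20706256936\right) + \frac{7020}{7}\right) \frac{1}{5111036} = \left(2 - 82825027744 + \frac{7020}{7}\right) \frac{1}{5111036} = \left(- \frac{579775187174}{7}\right) \frac{1}{5111036} = - \frac{289887593587}{17888626}$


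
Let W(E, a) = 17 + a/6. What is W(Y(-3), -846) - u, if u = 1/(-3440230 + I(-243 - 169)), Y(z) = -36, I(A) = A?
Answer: -426639607/3440642 ≈ -124.00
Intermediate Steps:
W(E, a) = 17 + a/6
u = -1/3440642 (u = 1/(-3440230 + (-243 - 169)) = 1/(-3440230 - 412) = 1/(-3440642) = -1/3440642 ≈ -2.9064e-7)
W(Y(-3), -846) - u = (17 + (⅙)*(-846)) - 1*(-1/3440642) = (17 - 141) + 1/3440642 = -124 + 1/3440642 = -426639607/3440642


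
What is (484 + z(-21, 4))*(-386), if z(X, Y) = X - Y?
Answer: -177174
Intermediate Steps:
(484 + z(-21, 4))*(-386) = (484 + (-21 - 1*4))*(-386) = (484 + (-21 - 4))*(-386) = (484 - 25)*(-386) = 459*(-386) = -177174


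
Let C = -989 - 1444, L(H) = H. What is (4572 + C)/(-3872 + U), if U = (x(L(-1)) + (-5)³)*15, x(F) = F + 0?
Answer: -2139/5762 ≈ -0.37123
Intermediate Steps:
C = -2433
x(F) = F
U = -1890 (U = (-1 + (-5)³)*15 = (-1 - 125)*15 = -126*15 = -1890)
(4572 + C)/(-3872 + U) = (4572 - 2433)/(-3872 - 1890) = 2139/(-5762) = 2139*(-1/5762) = -2139/5762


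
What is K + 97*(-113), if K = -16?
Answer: -10977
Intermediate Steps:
K + 97*(-113) = -16 + 97*(-113) = -16 - 10961 = -10977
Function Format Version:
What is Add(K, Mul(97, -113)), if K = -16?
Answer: -10977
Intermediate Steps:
Add(K, Mul(97, -113)) = Add(-16, Mul(97, -113)) = Add(-16, -10961) = -10977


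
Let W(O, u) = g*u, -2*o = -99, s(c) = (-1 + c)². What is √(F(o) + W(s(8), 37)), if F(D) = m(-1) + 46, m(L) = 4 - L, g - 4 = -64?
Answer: 3*I*√241 ≈ 46.573*I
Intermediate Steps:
g = -60 (g = 4 - 64 = -60)
o = 99/2 (o = -½*(-99) = 99/2 ≈ 49.500)
W(O, u) = -60*u
F(D) = 51 (F(D) = (4 - 1*(-1)) + 46 = (4 + 1) + 46 = 5 + 46 = 51)
√(F(o) + W(s(8), 37)) = √(51 - 60*37) = √(51 - 2220) = √(-2169) = 3*I*√241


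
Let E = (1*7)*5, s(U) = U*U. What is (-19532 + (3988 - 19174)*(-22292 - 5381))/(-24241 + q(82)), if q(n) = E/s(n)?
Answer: -2825577071704/162996449 ≈ -17335.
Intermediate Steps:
s(U) = U²
E = 35 (E = 7*5 = 35)
q(n) = 35/n² (q(n) = 35/(n²) = 35/n²)
(-19532 + (3988 - 19174)*(-22292 - 5381))/(-24241 + q(82)) = (-19532 + (3988 - 19174)*(-22292 - 5381))/(-24241 + 35/82²) = (-19532 - 15186*(-27673))/(-24241 + 35*(1/6724)) = (-19532 + 420242178)/(-24241 + 35/6724) = 420222646/(-162996449/6724) = 420222646*(-6724/162996449) = -2825577071704/162996449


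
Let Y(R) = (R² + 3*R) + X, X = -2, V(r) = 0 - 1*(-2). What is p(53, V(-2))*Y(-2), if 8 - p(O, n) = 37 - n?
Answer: 108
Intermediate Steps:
V(r) = 2 (V(r) = 0 + 2 = 2)
p(O, n) = -29 + n (p(O, n) = 8 - (37 - n) = 8 + (-37 + n) = -29 + n)
Y(R) = -2 + R² + 3*R (Y(R) = (R² + 3*R) - 2 = -2 + R² + 3*R)
p(53, V(-2))*Y(-2) = (-29 + 2)*(-2 + (-2)² + 3*(-2)) = -27*(-2 + 4 - 6) = -27*(-4) = 108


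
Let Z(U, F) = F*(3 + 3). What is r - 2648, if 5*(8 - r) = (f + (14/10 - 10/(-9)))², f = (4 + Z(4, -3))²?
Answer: -106528489/10125 ≈ -10521.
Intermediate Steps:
Z(U, F) = 6*F (Z(U, F) = F*6 = 6*F)
f = 196 (f = (4 + 6*(-3))² = (4 - 18)² = (-14)² = 196)
r = -79717489/10125 (r = 8 - (196 + (14/10 - 10/(-9)))²/5 = 8 - (196 + (14*(⅒) - 10*(-⅑)))²/5 = 8 - (196 + (7/5 + 10/9))²/5 = 8 - (196 + 113/45)²/5 = 8 - (8933/45)²/5 = 8 - ⅕*79798489/2025 = 8 - 79798489/10125 = -79717489/10125 ≈ -7873.3)
r - 2648 = -79717489/10125 - 2648 = -106528489/10125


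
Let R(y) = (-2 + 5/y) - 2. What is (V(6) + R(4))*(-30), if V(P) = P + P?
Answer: -555/2 ≈ -277.50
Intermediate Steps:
R(y) = -4 + 5/y
V(P) = 2*P
(V(6) + R(4))*(-30) = (2*6 + (-4 + 5/4))*(-30) = (12 + (-4 + 5*(¼)))*(-30) = (12 + (-4 + 5/4))*(-30) = (12 - 11/4)*(-30) = (37/4)*(-30) = -555/2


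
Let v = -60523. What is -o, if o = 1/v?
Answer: 1/60523 ≈ 1.6523e-5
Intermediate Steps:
o = -1/60523 (o = 1/(-60523) = -1/60523 ≈ -1.6523e-5)
-o = -1*(-1/60523) = 1/60523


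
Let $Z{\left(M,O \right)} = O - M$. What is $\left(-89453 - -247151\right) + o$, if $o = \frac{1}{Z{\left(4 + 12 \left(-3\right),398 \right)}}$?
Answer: $\frac{67810141}{430} \approx 1.577 \cdot 10^{5}$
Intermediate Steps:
$o = \frac{1}{430}$ ($o = \frac{1}{398 - \left(4 + 12 \left(-3\right)\right)} = \frac{1}{398 - \left(4 - 36\right)} = \frac{1}{398 - -32} = \frac{1}{398 + 32} = \frac{1}{430} \approx 0.0023256$)
$\left(-89453 - -247151\right) + o = \left(-89453 - -247151\right) + \frac{1}{430} = \left(-89453 + 247151\right) + \frac{1}{430} = 157698 + \frac{1}{430} = \frac{67810141}{430}$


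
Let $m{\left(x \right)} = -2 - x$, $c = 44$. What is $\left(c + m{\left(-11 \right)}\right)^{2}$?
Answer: $2809$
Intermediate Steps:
$\left(c + m{\left(-11 \right)}\right)^{2} = \left(44 - -9\right)^{2} = \left(44 + \left(-2 + 11\right)\right)^{2} = \left(44 + 9\right)^{2} = 53^{2} = 2809$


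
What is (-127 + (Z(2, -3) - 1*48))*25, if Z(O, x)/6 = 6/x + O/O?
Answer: -4525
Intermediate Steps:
Z(O, x) = 6 + 36/x (Z(O, x) = 6*(6/x + O/O) = 6*(6/x + 1) = 6*(1 + 6/x) = 6 + 36/x)
(-127 + (Z(2, -3) - 1*48))*25 = (-127 + ((6 + 36/(-3)) - 1*48))*25 = (-127 + ((6 + 36*(-⅓)) - 48))*25 = (-127 + ((6 - 12) - 48))*25 = (-127 + (-6 - 48))*25 = (-127 - 54)*25 = -181*25 = -4525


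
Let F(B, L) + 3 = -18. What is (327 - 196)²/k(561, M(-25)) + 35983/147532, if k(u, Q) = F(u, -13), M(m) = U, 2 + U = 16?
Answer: -361577287/442596 ≈ -816.95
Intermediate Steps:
U = 14 (U = -2 + 16 = 14)
F(B, L) = -21 (F(B, L) = -3 - 18 = -21)
M(m) = 14
k(u, Q) = -21
(327 - 196)²/k(561, M(-25)) + 35983/147532 = (327 - 196)²/(-21) + 35983/147532 = 131²*(-1/21) + 35983*(1/147532) = 17161*(-1/21) + 35983/147532 = -17161/21 + 35983/147532 = -361577287/442596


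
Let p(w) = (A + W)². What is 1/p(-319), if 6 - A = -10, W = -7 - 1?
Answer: 1/64 ≈ 0.015625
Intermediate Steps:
W = -8
A = 16 (A = 6 - 1*(-10) = 6 + 10 = 16)
p(w) = 64 (p(w) = (16 - 8)² = 8² = 64)
1/p(-319) = 1/64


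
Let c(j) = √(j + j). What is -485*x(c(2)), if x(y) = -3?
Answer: 1455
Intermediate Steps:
c(j) = √2*√j (c(j) = √(2*j) = √2*√j)
-485*x(c(2)) = -485*(-3) = 1455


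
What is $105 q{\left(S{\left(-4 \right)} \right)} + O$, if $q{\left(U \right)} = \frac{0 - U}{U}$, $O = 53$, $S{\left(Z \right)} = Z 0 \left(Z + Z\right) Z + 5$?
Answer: $-52$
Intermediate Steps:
$S{\left(Z \right)} = 5$ ($S{\left(Z \right)} = 0 \cdot 2 Z Z + 5 = 0 Z + 5 = 0 + 5 = 5$)
$q{\left(U \right)} = -1$ ($q{\left(U \right)} = \frac{\left(-1\right) U}{U} = -1$)
$105 q{\left(S{\left(-4 \right)} \right)} + O = 105 \left(-1\right) + 53 = -105 + 53 = -52$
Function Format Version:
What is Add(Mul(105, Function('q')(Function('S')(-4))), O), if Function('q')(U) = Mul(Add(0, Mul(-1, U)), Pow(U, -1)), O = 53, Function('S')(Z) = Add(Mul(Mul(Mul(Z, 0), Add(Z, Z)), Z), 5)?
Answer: -52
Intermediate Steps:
Function('S')(Z) = 5 (Function('S')(Z) = Add(Mul(Mul(0, Mul(2, Z)), Z), 5) = Add(Mul(0, Z), 5) = Add(0, 5) = 5)
Function('q')(U) = -1 (Function('q')(U) = Mul(Mul(-1, U), Pow(U, -1)) = -1)
Add(Mul(105, Function('q')(Function('S')(-4))), O) = Add(Mul(105, -1), 53) = Add(-105, 53) = -52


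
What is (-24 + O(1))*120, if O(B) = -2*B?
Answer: -3120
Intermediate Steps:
(-24 + O(1))*120 = (-24 - 2*1)*120 = (-24 - 2)*120 = -26*120 = -3120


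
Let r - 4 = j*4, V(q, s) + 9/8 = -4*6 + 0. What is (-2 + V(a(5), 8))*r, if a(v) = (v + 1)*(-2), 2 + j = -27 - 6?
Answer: 3689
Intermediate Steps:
j = -35 (j = -2 + (-27 - 6) = -2 - 33 = -35)
a(v) = -2 - 2*v (a(v) = (1 + v)*(-2) = -2 - 2*v)
V(q, s) = -201/8 (V(q, s) = -9/8 + (-4*6 + 0) = -9/8 + (-24 + 0) = -9/8 - 24 = -201/8)
r = -136 (r = 4 - 35*4 = 4 - 140 = -136)
(-2 + V(a(5), 8))*r = (-2 - 201/8)*(-136) = -217/8*(-136) = 3689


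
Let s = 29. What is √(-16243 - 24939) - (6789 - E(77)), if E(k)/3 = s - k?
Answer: -6933 + I*√41182 ≈ -6933.0 + 202.93*I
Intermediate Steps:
E(k) = 87 - 3*k (E(k) = 3*(29 - k) = 87 - 3*k)
√(-16243 - 24939) - (6789 - E(77)) = √(-16243 - 24939) - (6789 - (87 - 3*77)) = √(-41182) - (6789 - (87 - 231)) = I*√41182 - (6789 - 1*(-144)) = I*√41182 - (6789 + 144) = I*√41182 - 1*6933 = I*√41182 - 6933 = -6933 + I*√41182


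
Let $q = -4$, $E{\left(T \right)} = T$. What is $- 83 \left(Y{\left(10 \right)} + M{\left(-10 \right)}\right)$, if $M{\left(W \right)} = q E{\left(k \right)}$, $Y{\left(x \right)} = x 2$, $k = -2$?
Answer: $-2324$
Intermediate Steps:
$Y{\left(x \right)} = 2 x$
$M{\left(W \right)} = 8$ ($M{\left(W \right)} = \left(-4\right) \left(-2\right) = 8$)
$- 83 \left(Y{\left(10 \right)} + M{\left(-10 \right)}\right) = - 83 \left(2 \cdot 10 + 8\right) = - 83 \left(20 + 8\right) = \left(-83\right) 28 = -2324$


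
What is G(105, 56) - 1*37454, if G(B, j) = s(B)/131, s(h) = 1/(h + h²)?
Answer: -54609055619/1458030 ≈ -37454.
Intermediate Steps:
G(B, j) = 1/(131*B*(1 + B)) (G(B, j) = (1/(B*(1 + B)))/131 = (1/(B*(1 + B)))*(1/131) = 1/(131*B*(1 + B)))
G(105, 56) - 1*37454 = (1/131)/(105*(1 + 105)) - 1*37454 = (1/131)*(1/105)/106 - 37454 = (1/131)*(1/105)*(1/106) - 37454 = 1/1458030 - 37454 = -54609055619/1458030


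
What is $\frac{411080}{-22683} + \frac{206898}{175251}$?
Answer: $- \frac{22449704582}{1325072811} \approx -16.942$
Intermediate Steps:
$\frac{411080}{-22683} + \frac{206898}{175251} = 411080 \left(- \frac{1}{22683}\right) + 206898 \cdot \frac{1}{175251} = - \frac{411080}{22683} + \frac{68966}{58417} = - \frac{22449704582}{1325072811}$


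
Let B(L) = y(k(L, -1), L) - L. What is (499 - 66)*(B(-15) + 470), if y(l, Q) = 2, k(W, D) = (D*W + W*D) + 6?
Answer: 210871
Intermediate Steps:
k(W, D) = 6 + 2*D*W (k(W, D) = (D*W + D*W) + 6 = 2*D*W + 6 = 6 + 2*D*W)
B(L) = 2 - L
(499 - 66)*(B(-15) + 470) = (499 - 66)*((2 - 1*(-15)) + 470) = 433*((2 + 15) + 470) = 433*(17 + 470) = 433*487 = 210871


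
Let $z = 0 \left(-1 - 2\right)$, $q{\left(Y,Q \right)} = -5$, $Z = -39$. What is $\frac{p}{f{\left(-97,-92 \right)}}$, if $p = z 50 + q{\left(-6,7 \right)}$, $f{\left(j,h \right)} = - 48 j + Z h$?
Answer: $- \frac{5}{8244} \approx -0.0006065$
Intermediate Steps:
$z = 0$ ($z = 0 \left(-3\right) = 0$)
$f{\left(j,h \right)} = - 48 j - 39 h$
$p = -5$ ($p = 0 \cdot 50 - 5 = 0 - 5 = -5$)
$\frac{p}{f{\left(-97,-92 \right)}} = - \frac{5}{\left(-48\right) \left(-97\right) - -3588} = - \frac{5}{4656 + 3588} = - \frac{5}{8244}$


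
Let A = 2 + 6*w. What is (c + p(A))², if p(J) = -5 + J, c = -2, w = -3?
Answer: 529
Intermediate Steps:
A = -16 (A = 2 + 6*(-3) = 2 - 18 = -16)
(c + p(A))² = (-2 + (-5 - 16))² = (-2 - 21)² = (-23)² = 529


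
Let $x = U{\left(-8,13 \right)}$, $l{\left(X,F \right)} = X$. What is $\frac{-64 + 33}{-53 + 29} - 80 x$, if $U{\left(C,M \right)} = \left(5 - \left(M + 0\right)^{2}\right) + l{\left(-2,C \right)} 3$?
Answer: $\frac{326431}{24} \approx 13601.0$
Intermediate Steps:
$U{\left(C,M \right)} = -1 - M^{2}$ ($U{\left(C,M \right)} = \left(5 - \left(M + 0\right)^{2}\right) - 6 = \left(5 - M^{2}\right) - 6 = -1 - M^{2}$)
$x = -170$ ($x = -1 - 13^{2} = -1 - 169 = -170$)
$\frac{-64 + 33}{-53 + 29} - 80 x = \frac{-64 + 33}{-53 + 29} - -13600 = - \frac{31}{-24} + 13600 = \left(-31\right) \left(- \frac{1}{24}\right) + 13600 = \frac{31}{24} + 13600 = \frac{326431}{24}$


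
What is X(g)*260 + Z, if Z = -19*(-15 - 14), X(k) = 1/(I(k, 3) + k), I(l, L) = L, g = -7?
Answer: 486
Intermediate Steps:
X(k) = 1/(3 + k)
Z = 551 (Z = -19*(-29) = 551)
X(g)*260 + Z = 260/(3 - 7) + 551 = 260/(-4) + 551 = -1/4*260 + 551 = -65 + 551 = 486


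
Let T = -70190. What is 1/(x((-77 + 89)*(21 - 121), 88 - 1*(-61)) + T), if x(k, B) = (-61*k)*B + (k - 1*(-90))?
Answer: 1/10835500 ≈ 9.2289e-8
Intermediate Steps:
x(k, B) = 90 + k - 61*B*k (x(k, B) = -61*B*k + (k + 90) = -61*B*k + (90 + k) = 90 + k - 61*B*k)
1/(x((-77 + 89)*(21 - 121), 88 - 1*(-61)) + T) = 1/((90 + (-77 + 89)*(21 - 121) - 61*(88 - 1*(-61))*(-77 + 89)*(21 - 121)) - 70190) = 1/((90 + 12*(-100) - 61*(88 + 61)*12*(-100)) - 70190) = 1/((90 - 1200 - 61*149*(-1200)) - 70190) = 1/((90 - 1200 + 10906800) - 70190) = 1/(10905690 - 70190) = 1/10835500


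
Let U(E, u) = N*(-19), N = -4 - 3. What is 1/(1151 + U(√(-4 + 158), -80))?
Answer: 1/1284 ≈ 0.00077882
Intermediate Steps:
N = -7
U(E, u) = 133 (U(E, u) = -7*(-19) = 133)
1/(1151 + U(√(-4 + 158), -80)) = 1/(1151 + 133) = 1/1284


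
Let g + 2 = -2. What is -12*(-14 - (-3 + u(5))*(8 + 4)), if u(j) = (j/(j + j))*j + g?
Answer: -480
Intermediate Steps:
g = -4 (g = -2 - 2 = -4)
u(j) = -4 + j/2 (u(j) = (j/(j + j))*j - 4 = (j/((2*j)))*j - 4 = (j*(1/(2*j)))*j - 4 = j/2 - 4 = -4 + j/2)
-12*(-14 - (-3 + u(5))*(8 + 4)) = -12*(-14 - (-3 + (-4 + (1/2)*5))*(8 + 4)) = -12*(-14 - (-3 + (-4 + 5/2))*12) = -12*(-14 - (-3 - 3/2)*12) = -12*(-14 - (-9)*12/2) = -12*(-14 - 1*(-54)) = -12*(-14 + 54) = -12*40 = -480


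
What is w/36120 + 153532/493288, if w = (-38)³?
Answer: -672566353/556798830 ≈ -1.2079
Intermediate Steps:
w = -54872
w/36120 + 153532/493288 = -54872/36120 + 153532/493288 = -54872*1/36120 + 153532*(1/493288) = -6859/4515 + 38383/123322 = -672566353/556798830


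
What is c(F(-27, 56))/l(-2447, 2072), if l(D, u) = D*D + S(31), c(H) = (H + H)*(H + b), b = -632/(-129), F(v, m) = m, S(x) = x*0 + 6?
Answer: 879872/772428135 ≈ 0.0011391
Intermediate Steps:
S(x) = 6 (S(x) = 0 + 6 = 6)
b = 632/129 (b = -632*(-1/129) = 632/129 ≈ 4.8992)
c(H) = 2*H*(632/129 + H) (c(H) = (H + H)*(H + 632/129) = (2*H)*(632/129 + H) = 2*H*(632/129 + H))
l(D, u) = 6 + D**2 (l(D, u) = D*D + 6 = D**2 + 6 = 6 + D**2)
c(F(-27, 56))/l(-2447, 2072) = ((2/129)*56*(632 + 129*56))/(6 + (-2447)**2) = ((2/129)*56*(632 + 7224))/(6 + 5987809) = ((2/129)*56*7856)/5987815 = (879872/129)*(1/5987815) = 879872/772428135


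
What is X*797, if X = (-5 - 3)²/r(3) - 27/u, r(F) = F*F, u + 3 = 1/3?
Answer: 989077/72 ≈ 13737.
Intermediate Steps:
u = -8/3 (u = -3 + 1/3 = -3 + ⅓ = -8/3 ≈ -2.6667)
r(F) = F²
X = 1241/72 (X = (-5 - 3)²/(3²) - 27/(-8/3) = (-8)²/9 - 27*(-3/8) = 64*(⅑) + 81/8 = 64/9 + 81/8 = 1241/72 ≈ 17.236)
X*797 = (1241/72)*797 = 989077/72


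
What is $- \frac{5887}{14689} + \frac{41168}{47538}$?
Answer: $\frac{162430273}{349142841} \approx 0.46523$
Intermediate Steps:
$- \frac{5887}{14689} + \frac{41168}{47538} = \left(-5887\right) \frac{1}{14689} + 41168 \cdot \frac{1}{47538} = - \frac{5887}{14689} + \frac{20584}{23769} = \frac{162430273}{349142841}$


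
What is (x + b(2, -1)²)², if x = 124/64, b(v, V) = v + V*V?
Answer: 30625/256 ≈ 119.63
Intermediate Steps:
b(v, V) = v + V²
x = 31/16 (x = 124*(1/64) = 31/16 ≈ 1.9375)
(x + b(2, -1)²)² = (31/16 + (2 + (-1)²)²)² = (31/16 + (2 + 1)²)² = (31/16 + 3²)² = (31/16 + 9)² = (175/16)² = 30625/256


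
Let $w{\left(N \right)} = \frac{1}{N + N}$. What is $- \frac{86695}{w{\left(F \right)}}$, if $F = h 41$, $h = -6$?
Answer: $42653940$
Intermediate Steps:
$F = -246$ ($F = \left(-6\right) 41 = -246$)
$w{\left(N \right)} = \frac{1}{2 N}$
$- \frac{86695}{w{\left(F \right)}} = - \frac{86695}{\frac{1}{2} \frac{1}{-246}} = - \frac{86695}{\frac{1}{2} \left(- \frac{1}{246}\right)} = - \frac{86695}{- \frac{1}{492}} = \left(-86695\right) \left(-492\right) = 42653940$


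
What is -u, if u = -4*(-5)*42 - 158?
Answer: -682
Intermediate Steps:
u = 682 (u = 20*42 - 158 = 840 - 158 = 682)
-u = -1*682 = -682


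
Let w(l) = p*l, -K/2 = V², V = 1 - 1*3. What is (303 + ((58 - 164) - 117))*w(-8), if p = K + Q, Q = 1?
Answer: 4480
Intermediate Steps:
V = -2 (V = 1 - 3 = -2)
K = -8 (K = -2*(-2)² = -2*4 = -8)
p = -7 (p = -8 + 1 = -7)
w(l) = -7*l
(303 + ((58 - 164) - 117))*w(-8) = (303 + ((58 - 164) - 117))*(-7*(-8)) = (303 + (-106 - 117))*56 = (303 - 223)*56 = 80*56 = 4480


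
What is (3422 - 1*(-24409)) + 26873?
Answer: 54704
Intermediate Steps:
(3422 - 1*(-24409)) + 26873 = (3422 + 24409) + 26873 = 27831 + 26873 = 54704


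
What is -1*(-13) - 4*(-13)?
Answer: 65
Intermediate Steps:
-1*(-13) - 4*(-13) = 13 + 52 = 65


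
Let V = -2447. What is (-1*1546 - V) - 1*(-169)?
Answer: 1070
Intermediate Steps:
(-1*1546 - V) - 1*(-169) = (-1*1546 - 1*(-2447)) - 1*(-169) = (-1546 + 2447) + 169 = 901 + 169 = 1070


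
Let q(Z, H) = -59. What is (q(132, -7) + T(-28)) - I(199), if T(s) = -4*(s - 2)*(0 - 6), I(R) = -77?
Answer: -702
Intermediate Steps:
T(s) = -48 + 24*s (T(s) = -4*(-2 + s)*(-6) = -4*(12 - 6*s) = -48 + 24*s)
(q(132, -7) + T(-28)) - I(199) = (-59 + (-48 + 24*(-28))) - 1*(-77) = (-59 + (-48 - 672)) + 77 = (-59 - 720) + 77 = -779 + 77 = -702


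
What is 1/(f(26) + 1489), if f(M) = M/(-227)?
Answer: 227/337977 ≈ 0.00067164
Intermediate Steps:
f(M) = -M/227 (f(M) = M*(-1/227) = -M/227)
1/(f(26) + 1489) = 1/(-1/227*26 + 1489) = 1/(-26/227 + 1489) = 1/(337977/227) = 227/337977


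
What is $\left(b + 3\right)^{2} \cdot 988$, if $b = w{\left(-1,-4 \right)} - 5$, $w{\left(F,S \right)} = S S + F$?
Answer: $166972$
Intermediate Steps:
$w{\left(F,S \right)} = F + S^{2}$ ($w{\left(F,S \right)} = S^{2} + F = F + S^{2}$)
$b = 10$ ($b = \left(-1 + \left(-4\right)^{2}\right) - 5 = \left(-1 + 16\right) - 5 = 15 - 5 = 10$)
$\left(b + 3\right)^{2} \cdot 988 = \left(10 + 3\right)^{2} \cdot 988 = 13^{2} \cdot 988 = 169 \cdot 988 = 166972$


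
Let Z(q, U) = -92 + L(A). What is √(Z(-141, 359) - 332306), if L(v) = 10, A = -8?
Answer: 6*I*√9233 ≈ 576.53*I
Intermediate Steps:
Z(q, U) = -82 (Z(q, U) = -92 + 10 = -82)
√(Z(-141, 359) - 332306) = √(-82 - 332306) = √(-332388) = 6*I*√9233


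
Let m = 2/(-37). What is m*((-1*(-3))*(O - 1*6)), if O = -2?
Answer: 48/37 ≈ 1.2973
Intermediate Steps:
m = -2/37 (m = 2*(-1/37) = -2/37 ≈ -0.054054)
m*((-1*(-3))*(O - 1*6)) = -2*(-1*(-3))*(-2 - 1*6)/37 = -6*(-2 - 6)/37 = -6*(-8)/37 = -2/37*(-24) = 48/37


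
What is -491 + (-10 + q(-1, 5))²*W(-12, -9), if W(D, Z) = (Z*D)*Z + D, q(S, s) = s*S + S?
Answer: -252395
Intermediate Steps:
q(S, s) = S + S*s (q(S, s) = S*s + S = S + S*s)
W(D, Z) = D + D*Z² (W(D, Z) = (D*Z)*Z + D = D*Z² + D = D + D*Z²)
-491 + (-10 + q(-1, 5))²*W(-12, -9) = -491 + (-10 - (1 + 5))²*(-12*(1 + (-9)²)) = -491 + (-10 - 1*6)²*(-12*(1 + 81)) = -491 + (-10 - 6)²*(-12*82) = -491 + (-16)²*(-984) = -491 + 256*(-984) = -491 - 251904 = -252395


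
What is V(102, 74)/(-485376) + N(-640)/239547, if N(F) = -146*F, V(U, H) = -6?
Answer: 7559161787/19378394112 ≈ 0.39008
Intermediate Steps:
V(102, 74)/(-485376) + N(-640)/239547 = -6/(-485376) - 146*(-640)/239547 = -6*(-1/485376) + 93440*(1/239547) = 1/80896 + 93440/239547 = 7559161787/19378394112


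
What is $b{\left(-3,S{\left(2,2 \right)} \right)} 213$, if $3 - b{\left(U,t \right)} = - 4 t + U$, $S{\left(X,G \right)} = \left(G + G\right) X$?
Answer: $8094$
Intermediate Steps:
$S{\left(X,G \right)} = 2 G X$
$b{\left(U,t \right)} = 3 - U + 4 t$ ($b{\left(U,t \right)} = 3 - \left(- 4 t + U\right) = 3 - \left(U - 4 t\right) = 3 - U + 4 t$)
$b{\left(-3,S{\left(2,2 \right)} \right)} 213 = \left(3 - -3 + 4 \cdot 2 \cdot 2 \cdot 2\right) 213 = \left(3 + 3 + 4 \cdot 8\right) 213 = \left(3 + 3 + 32\right) 213 = 38 \cdot 213 = 8094$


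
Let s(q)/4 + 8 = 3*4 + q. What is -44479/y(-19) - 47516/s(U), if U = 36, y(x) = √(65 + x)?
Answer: -11879/40 - 44479*√46/46 ≈ -6855.0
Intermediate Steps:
s(q) = 16 + 4*q (s(q) = -32 + 4*(3*4 + q) = -32 + 4*(12 + q) = -32 + (48 + 4*q) = 16 + 4*q)
-44479/y(-19) - 47516/s(U) = -44479/√(65 - 19) - 47516/(16 + 4*36) = -44479*√46/46 - 47516/(16 + 144) = -44479*√46/46 - 47516/160 = -44479*√46/46 - 47516*1/160 = -44479*√46/46 - 11879/40 = -11879/40 - 44479*√46/46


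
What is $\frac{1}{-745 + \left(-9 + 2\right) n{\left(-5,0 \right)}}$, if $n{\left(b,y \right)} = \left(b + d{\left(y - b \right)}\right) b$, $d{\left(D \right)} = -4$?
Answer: $- \frac{1}{1060} \approx -0.0009434$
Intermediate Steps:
$n{\left(b,y \right)} = b \left(-4 + b\right)$ ($n{\left(b,y \right)} = \left(b - 4\right) b = \left(-4 + b\right) b = b \left(-4 + b\right)$)
$\frac{1}{-745 + \left(-9 + 2\right) n{\left(-5,0 \right)}} = \frac{1}{-745 + \left(-9 + 2\right) \left(- 5 \left(-4 - 5\right)\right)} = \frac{1}{-745 - 7 \left(\left(-5\right) \left(-9\right)\right)} = \frac{1}{-745 - 315} = \frac{1}{-1060} = - \frac{1}{1060}$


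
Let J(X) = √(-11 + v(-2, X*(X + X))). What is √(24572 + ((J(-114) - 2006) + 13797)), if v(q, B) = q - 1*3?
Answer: √(36363 + 4*I) ≈ 190.69 + 0.01*I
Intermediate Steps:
v(q, B) = -3 + q (v(q, B) = q - 3 = -3 + q)
J(X) = 4*I (J(X) = √(-11 + (-3 - 2)) = √(-11 - 5) = √(-16) = 4*I)
√(24572 + ((J(-114) - 2006) + 13797)) = √(24572 + ((4*I - 2006) + 13797)) = √(24572 + ((-2006 + 4*I) + 13797)) = √(24572 + (11791 + 4*I)) = √(36363 + 4*I)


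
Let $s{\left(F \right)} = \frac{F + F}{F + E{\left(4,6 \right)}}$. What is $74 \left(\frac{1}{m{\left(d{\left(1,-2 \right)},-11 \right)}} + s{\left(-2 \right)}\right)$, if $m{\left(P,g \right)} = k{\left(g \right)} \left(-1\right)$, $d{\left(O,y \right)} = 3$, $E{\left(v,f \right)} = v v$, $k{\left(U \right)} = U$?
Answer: $- \frac{1110}{77} \approx -14.416$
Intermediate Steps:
$E{\left(v,f \right)} = v^{2}$
$s{\left(F \right)} = \frac{2 F}{16 + F}$ ($s{\left(F \right)} = \frac{F + F}{F + 4^{2}} = \frac{2 F}{F + 16} = \frac{2 F}{16 + F}$)
$m{\left(P,g \right)} = - g$ ($m{\left(P,g \right)} = g \left(-1\right) = - g$)
$74 \left(\frac{1}{m{\left(d{\left(1,-2 \right)},-11 \right)}} + s{\left(-2 \right)}\right) = 74 \left(\frac{1}{\left(-1\right) \left(-11\right)} + 2 \left(-2\right) \frac{1}{16 - 2}\right) = 74 \left(\frac{1}{11} + 2 \left(-2\right) \frac{1}{14}\right) = 74 \left(\frac{1}{11} - \frac{2}{7}\right) = 74 \left(- \frac{15}{77}\right) = - \frac{1110}{77}$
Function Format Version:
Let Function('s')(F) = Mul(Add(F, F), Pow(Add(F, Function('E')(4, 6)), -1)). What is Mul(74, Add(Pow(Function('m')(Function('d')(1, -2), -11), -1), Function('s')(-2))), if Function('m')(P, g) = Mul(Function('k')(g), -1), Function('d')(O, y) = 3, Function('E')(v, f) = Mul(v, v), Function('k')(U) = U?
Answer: Rational(-1110, 77) ≈ -14.416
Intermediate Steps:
Function('E')(v, f) = Pow(v, 2)
Function('s')(F) = Mul(2, F, Pow(Add(16, F), -1)) (Function('s')(F) = Mul(Add(F, F), Pow(Add(F, Pow(4, 2)), -1)) = Mul(Mul(2, F), Pow(Add(F, 16), -1)) = Mul(Mul(2, F), Pow(Add(16, F), -1)) = Mul(2, F, Pow(Add(16, F), -1)))
Function('m')(P, g) = Mul(-1, g) (Function('m')(P, g) = Mul(g, -1) = Mul(-1, g))
Mul(74, Add(Pow(Function('m')(Function('d')(1, -2), -11), -1), Function('s')(-2))) = Mul(74, Add(Pow(Mul(-1, -11), -1), Mul(2, -2, Pow(Add(16, -2), -1)))) = Mul(74, Add(Pow(11, -1), Mul(2, -2, Pow(14, -1)))) = Mul(74, Add(Rational(1, 11), Mul(2, -2, Rational(1, 14)))) = Mul(74, Add(Rational(1, 11), Rational(-2, 7))) = Mul(74, Rational(-15, 77)) = Rational(-1110, 77)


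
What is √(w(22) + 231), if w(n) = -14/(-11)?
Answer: √28105/11 ≈ 15.240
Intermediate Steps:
w(n) = 14/11 (w(n) = -14*(-1/11) = 14/11)
√(w(22) + 231) = √(14/11 + 231) = √(2555/11) = √28105/11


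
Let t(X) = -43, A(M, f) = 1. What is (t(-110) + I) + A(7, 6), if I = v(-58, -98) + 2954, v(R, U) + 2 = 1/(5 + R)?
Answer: 154229/53 ≈ 2910.0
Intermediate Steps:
v(R, U) = -2 + 1/(5 + R)
I = 156455/53 (I = (-9 - 2*(-58))/(5 - 58) + 2954 = (-9 + 116)/(-53) + 2954 = -1/53*107 + 2954 = -107/53 + 2954 = 156455/53 ≈ 2952.0)
(t(-110) + I) + A(7, 6) = (-43 + 156455/53) + 1 = 154176/53 + 1 = 154229/53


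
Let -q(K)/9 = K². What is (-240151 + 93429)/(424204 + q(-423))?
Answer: 146722/1186157 ≈ 0.12370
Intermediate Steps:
q(K) = -9*K²
(-240151 + 93429)/(424204 + q(-423)) = (-240151 + 93429)/(424204 - 9*(-423)²) = -146722/(424204 - 9*178929) = -146722/(424204 - 1610361) = -146722/(-1186157) = -146722*(-1/1186157) = 146722/1186157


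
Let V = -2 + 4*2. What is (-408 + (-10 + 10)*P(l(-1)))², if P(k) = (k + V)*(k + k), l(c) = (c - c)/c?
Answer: 166464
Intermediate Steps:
V = 6 (V = -2 + 8 = 6)
l(c) = 0 (l(c) = 0/c = 0)
P(k) = 2*k*(6 + k) (P(k) = (k + 6)*(k + k) = (6 + k)*(2*k) = 2*k*(6 + k))
(-408 + (-10 + 10)*P(l(-1)))² = (-408 + (-10 + 10)*(2*0*(6 + 0)))² = (-408 + 0*(2*0*6))² = (-408 + 0*0)² = (-408 + 0)² = (-408)² = 166464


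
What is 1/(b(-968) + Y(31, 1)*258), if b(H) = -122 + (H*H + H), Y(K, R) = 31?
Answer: 1/943932 ≈ 1.0594e-6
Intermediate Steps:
b(H) = -122 + H + H² (b(H) = -122 + (H² + H) = -122 + (H + H²) = -122 + H + H²)
1/(b(-968) + Y(31, 1)*258) = 1/((-122 - 968 + (-968)²) + 31*258) = 1/((-122 - 968 + 937024) + 7998) = 1/(935934 + 7998) = 1/943932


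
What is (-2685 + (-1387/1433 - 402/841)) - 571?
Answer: -3925720701/1205153 ≈ -3257.4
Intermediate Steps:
(-2685 + (-1387/1433 - 402/841)) - 571 = (-2685 - 1742533/1205153) - 571 = -3237578338/1205153 - 571 = -3925720701/1205153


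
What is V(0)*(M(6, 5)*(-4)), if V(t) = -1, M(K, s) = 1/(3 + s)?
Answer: 1/2 ≈ 0.50000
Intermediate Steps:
V(0)*(M(6, 5)*(-4)) = -(-4)/(3 + 5) = -(-4)/8 = -1*(-1/2) = 1/2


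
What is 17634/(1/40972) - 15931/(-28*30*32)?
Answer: 19420806682171/26880 ≈ 7.2250e+8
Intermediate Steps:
17634/(1/40972) - 15931/(-28*30*32) = 17634/(1/40972) - 15931/((-840*32)) = 17634*40972 - 15931/(-26880) = 722500248 - 15931*(-1/26880) = 722500248 + 15931/26880 = 19420806682171/26880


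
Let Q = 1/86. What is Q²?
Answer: 1/7396 ≈ 0.00013521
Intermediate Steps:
Q = 1/86 ≈ 0.011628
Q² = (1/86)² = 1/7396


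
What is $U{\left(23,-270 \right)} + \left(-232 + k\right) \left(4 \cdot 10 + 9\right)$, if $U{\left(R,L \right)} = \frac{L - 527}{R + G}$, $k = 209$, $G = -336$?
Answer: $- \frac{351954}{313} \approx -1124.5$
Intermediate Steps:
$U{\left(R,L \right)} = \frac{-527 + L}{-336 + R}$ ($U{\left(R,L \right)} = \frac{L - 527}{R - 336} = \frac{-527 + L}{-336 + R}$)
$U{\left(23,-270 \right)} + \left(-232 + k\right) \left(4 \cdot 10 + 9\right) = \frac{-527 - 270}{-336 + 23} + \left(-232 + 209\right) \left(4 \cdot 10 + 9\right) = \frac{1}{-313} \left(-797\right) - 23 \left(40 + 9\right) = \left(- \frac{1}{313}\right) \left(-797\right) - 1127 = \frac{797}{313} - 1127 = - \frac{351954}{313}$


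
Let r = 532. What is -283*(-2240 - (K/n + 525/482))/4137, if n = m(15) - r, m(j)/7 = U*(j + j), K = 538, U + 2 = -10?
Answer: 116614619419/760723971 ≈ 153.29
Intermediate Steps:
U = -12 (U = -2 - 10 = -12)
m(j) = -168*j (m(j) = 7*(-12*(j + j)) = 7*(-24*j) = -168*j)
n = -3052 (n = -168*15 - 1*532 = -2520 - 532 = -3052)
-283*(-2240 - (K/n + 525/482))/4137 = -283*(-2240 - (538/(-3052) + 525/482))/4137 = -283*(-2240 - (538*(-1/3052) + 525*(1/482)))/4137 = -283*(-2240 - (-269/1526 + 525/482))/4137 = -283*(-2240 - 1*167873/183883)/4137 = -283*(-2240 - 167873/183883)/4137 = -(-116614619419)/(183883*4137) = -283*(-412065793/760723971) = 116614619419/760723971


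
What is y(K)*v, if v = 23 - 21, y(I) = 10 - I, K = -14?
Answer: 48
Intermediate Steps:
v = 2
y(K)*v = (10 - 1*(-14))*2 = (10 + 14)*2 = 24*2 = 48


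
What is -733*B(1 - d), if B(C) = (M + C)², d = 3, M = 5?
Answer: -6597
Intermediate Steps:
B(C) = (5 + C)²
-733*B(1 - d) = -733*(5 + (1 - 1*3))² = -733*(5 + (1 - 3))² = -733*(5 - 2)² = -733*3² = -733*9 = -6597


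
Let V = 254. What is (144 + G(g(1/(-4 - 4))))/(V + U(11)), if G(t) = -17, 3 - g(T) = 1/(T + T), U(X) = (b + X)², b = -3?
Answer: 127/318 ≈ 0.39937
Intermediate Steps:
U(X) = (-3 + X)²
g(T) = 3 - 1/(2*T) (g(T) = 3 - 1/(T + T) = 3 - 1/(2*T))
(144 + G(g(1/(-4 - 4))))/(V + U(11)) = (144 - 17)/(254 + (-3 + 11)²) = 127/(254 + 8²) = 127/(254 + 64) = 127/318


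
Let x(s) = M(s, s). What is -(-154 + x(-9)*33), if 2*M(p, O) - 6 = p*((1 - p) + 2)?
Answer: 1837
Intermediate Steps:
M(p, O) = 3 + p*(3 - p)/2 (M(p, O) = 3 + (p*((1 - p) + 2))/2 = 3 + (p*(3 - p))/2 = 3 + p*(3 - p)/2)
x(s) = 3 - s**2/2 + 3*s/2
-(-154 + x(-9)*33) = -(-154 + (3 - 1/2*(-9)**2 + (3/2)*(-9))*33) = -(-154 + (3 - 1/2*81 - 27/2)*33) = -(-154 + (3 - 81/2 - 27/2)*33) = -(-154 - 51*33) = -(-154 - 1683) = -1*(-1837) = 1837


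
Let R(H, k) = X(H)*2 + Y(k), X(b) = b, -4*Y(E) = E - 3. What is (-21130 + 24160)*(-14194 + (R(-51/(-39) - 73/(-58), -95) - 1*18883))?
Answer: -37750338225/377 ≈ -1.0013e+8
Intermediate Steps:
Y(E) = ¾ - E/4 (Y(E) = -(E - 3)/4 = -(-3 + E)/4 = ¾ - E/4)
R(H, k) = ¾ + 2*H - k/4 (R(H, k) = H*2 + (¾ - k/4) = 2*H + (¾ - k/4) = ¾ + 2*H - k/4)
(-21130 + 24160)*(-14194 + (R(-51/(-39) - 73/(-58), -95) - 1*18883)) = (-21130 + 24160)*(-14194 + ((¾ + 2*(-51/(-39) - 73/(-58)) - ¼*(-95)) - 1*18883)) = 3030*(-14194 + ((¾ + 2*(-51*(-1/39) - 73*(-1/58)) + 95/4) - 18883)) = 3030*(-14194 + ((¾ + 2*(17/13 + 73/58) + 95/4) - 18883)) = 3030*(-14194 + ((¾ + 2*(1935/754) + 95/4) - 18883)) = 3030*(-14194 + ((¾ + 1935/377 + 95/4) - 18883)) = 3030*(-14194 + (22343/754 - 18883)) = 3030*(-14194 - 14215439/754) = 3030*(-24917715/754) = -37750338225/377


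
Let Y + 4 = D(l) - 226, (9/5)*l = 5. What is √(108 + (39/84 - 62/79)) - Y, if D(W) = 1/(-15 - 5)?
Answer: 4601/20 + √131717411/1106 ≈ 240.43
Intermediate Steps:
l = 25/9 (l = (5/9)*5 = 25/9 ≈ 2.7778)
D(W) = -1/20 (D(W) = 1/(-20) = -1/20)
Y = -4601/20 (Y = -4 + (-1/20 - 226) = -4 - 4521/20 = -4601/20 ≈ -230.05)
√(108 + (39/84 - 62/79)) - Y = √(108 + (39/84 - 62/79)) - 1*(-4601/20) = √(108 + (39*(1/84) - 62*1/79)) + 4601/20 = √(108 + (13/28 - 62/79)) + 4601/20 = √(108 - 709/2212) + 4601/20 = √(238187/2212) + 4601/20 = √131717411/1106 + 4601/20 = 4601/20 + √131717411/1106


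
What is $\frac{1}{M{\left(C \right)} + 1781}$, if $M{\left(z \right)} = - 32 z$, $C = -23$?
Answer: $\frac{1}{2517} \approx 0.0003973$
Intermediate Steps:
$\frac{1}{M{\left(C \right)} + 1781} = \frac{1}{\left(-32\right) \left(-23\right) + 1781} = \frac{1}{736 + 1781} = \frac{1}{2517}$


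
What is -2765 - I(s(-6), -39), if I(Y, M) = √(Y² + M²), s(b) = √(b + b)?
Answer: -2765 - √1509 ≈ -2803.8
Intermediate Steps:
s(b) = √2*√b (s(b) = √(2*b) = √2*√b)
I(Y, M) = √(M² + Y²)
-2765 - I(s(-6), -39) = -2765 - √((-39)² + (√2*√(-6))²) = -2765 - √(1521 + (√2*(I*√6))²) = -2765 - √(1521 + (2*I*√3)²) = -2765 - √(1521 - 12) = -2765 - √1509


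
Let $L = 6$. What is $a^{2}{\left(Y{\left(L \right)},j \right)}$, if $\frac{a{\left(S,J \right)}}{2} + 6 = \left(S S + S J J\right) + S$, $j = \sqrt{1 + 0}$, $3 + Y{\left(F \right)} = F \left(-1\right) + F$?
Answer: $36$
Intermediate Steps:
$Y{\left(F \right)} = -3$ ($Y{\left(F \right)} = -3 + \left(F \left(-1\right) + F\right) = -3 + \left(- F + F\right) = -3 + 0 = -3$)
$j = 1$ ($j = \sqrt{1} = 1$)
$a{\left(S,J \right)} = -12 + 2 S + 2 S^{2} + 2 S J^{2}$ ($a{\left(S,J \right)} = -12 + 2 \left(\left(S S + S J J\right) + S\right) = -12 + 2 \left(\left(S^{2} + J S J\right) + S\right) = -12 + 2 \left(\left(S^{2} + S J^{2}\right) + S\right) = -12 + 2 \left(S + S^{2} + S J^{2}\right) = -12 + \left(2 S + 2 S^{2} + 2 S J^{2}\right) = -12 + 2 S + 2 S^{2} + 2 S J^{2}$)
$a^{2}{\left(Y{\left(L \right)},j \right)} = \left(-12 + 2 \left(-3\right) + 2 \left(-3\right)^{2} + 2 \left(-3\right) 1^{2}\right)^{2} = \left(-12 - 6 + 2 \cdot 9 + 2 \left(-3\right) 1\right)^{2} = \left(-12 - 6 + 18 - 6\right)^{2} = \left(-6\right)^{2} = 36$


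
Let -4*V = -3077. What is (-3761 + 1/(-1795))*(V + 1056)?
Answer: -12322255449/1795 ≈ -6.8648e+6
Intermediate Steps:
V = 3077/4 (V = -¼*(-3077) = 3077/4 ≈ 769.25)
(-3761 + 1/(-1795))*(V + 1056) = (-3761 + 1/(-1795))*(3077/4 + 1056) = (-3761 - 1/1795)*(7301/4) = -6750996/1795*7301/4 = -12322255449/1795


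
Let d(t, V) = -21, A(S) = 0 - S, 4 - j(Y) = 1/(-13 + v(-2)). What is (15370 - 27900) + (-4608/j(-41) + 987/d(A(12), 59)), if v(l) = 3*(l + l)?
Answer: -1385477/101 ≈ -13718.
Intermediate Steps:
v(l) = 6*l (v(l) = 3*(2*l) = 6*l)
j(Y) = 101/25 (j(Y) = 4 - 1/(-13 + 6*(-2)) = 4 - 1/(-13 - 12) = 4 - 1/(-25) = 4 - 1*(-1/25) = 4 + 1/25 = 101/25)
A(S) = -S
(15370 - 27900) + (-4608/j(-41) + 987/d(A(12), 59)) = (15370 - 27900) + (-4608/101/25 + 987/(-21)) = -12530 + (-4608*25/101 + 987*(-1/21)) = -12530 + (-115200/101 - 47) = -12530 - 119947/101 = -1385477/101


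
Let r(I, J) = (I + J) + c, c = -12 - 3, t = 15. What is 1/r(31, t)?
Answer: 1/31 ≈ 0.032258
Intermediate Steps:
c = -15
r(I, J) = -15 + I + J (r(I, J) = (I + J) - 15 = -15 + I + J)
1/r(31, t) = 1/(-15 + 31 + 15) = 1/31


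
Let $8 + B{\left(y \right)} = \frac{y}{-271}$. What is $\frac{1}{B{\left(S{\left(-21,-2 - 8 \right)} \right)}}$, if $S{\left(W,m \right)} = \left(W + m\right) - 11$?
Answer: $- \frac{271}{2126} \approx -0.12747$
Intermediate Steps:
$S{\left(W,m \right)} = -11 + W + m$
$B{\left(y \right)} = -8 - \frac{y}{271}$ ($B{\left(y \right)} = -8 + \frac{y}{-271} = -8 + y \left(- \frac{1}{271}\right) = -8 - \frac{y}{271}$)
$\frac{1}{B{\left(S{\left(-21,-2 - 8 \right)} \right)}} = \frac{1}{-8 - \frac{-11 - 21 - 10}{271}} = \frac{1}{-8 - - \frac{42}{271}} = \frac{1}{-8 + \frac{42}{271}} = \frac{1}{- \frac{2126}{271}} = - \frac{271}{2126}$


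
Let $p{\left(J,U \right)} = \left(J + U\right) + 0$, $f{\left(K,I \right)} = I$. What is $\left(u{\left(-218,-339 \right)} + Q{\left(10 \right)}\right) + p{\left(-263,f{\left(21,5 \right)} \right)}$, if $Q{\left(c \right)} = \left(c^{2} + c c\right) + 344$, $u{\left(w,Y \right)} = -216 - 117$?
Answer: $-47$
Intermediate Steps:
$u{\left(w,Y \right)} = -333$
$p{\left(J,U \right)} = J + U$
$Q{\left(c \right)} = 344 + 2 c^{2}$ ($Q{\left(c \right)} = \left(c^{2} + c^{2}\right) + 344 = 2 c^{2} + 344 = 344 + 2 c^{2}$)
$\left(u{\left(-218,-339 \right)} + Q{\left(10 \right)}\right) + p{\left(-263,f{\left(21,5 \right)} \right)} = \left(-333 + \left(344 + 2 \cdot 10^{2}\right)\right) + \left(-263 + 5\right) = \left(-333 + \left(344 + 2 \cdot 100\right)\right) - 258 = \left(-333 + \left(344 + 200\right)\right) - 258 = \left(-333 + 544\right) - 258 = 211 - 258 = -47$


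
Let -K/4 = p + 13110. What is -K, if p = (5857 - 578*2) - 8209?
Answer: 38408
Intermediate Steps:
p = -3508 (p = (5857 - 1156) - 8209 = 4701 - 8209 = -3508)
K = -38408 (K = -4*(-3508 + 13110) = -4*9602 = -38408)
-K = -1*(-38408) = 38408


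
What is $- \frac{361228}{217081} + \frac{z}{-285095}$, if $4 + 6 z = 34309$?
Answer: $- \frac{41690182911}{24755483078} \approx -1.6841$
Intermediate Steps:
$z = \frac{11435}{2}$ ($z = - \frac{2}{3} + \frac{1}{6} \cdot 34309 = - \frac{2}{3} + \frac{34309}{6} = \frac{11435}{2} \approx 5717.5$)
$- \frac{361228}{217081} + \frac{z}{-285095} = - \frac{361228}{217081} + \frac{11435}{2 \left(-285095\right)} = \left(-361228\right) \frac{1}{217081} + \frac{11435}{2} \left(- \frac{1}{285095}\right) = - \frac{361228}{217081} - \frac{2287}{114038} = - \frac{41690182911}{24755483078}$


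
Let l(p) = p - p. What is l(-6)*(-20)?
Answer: 0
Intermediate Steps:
l(p) = 0
l(-6)*(-20) = 0*(-20) = 0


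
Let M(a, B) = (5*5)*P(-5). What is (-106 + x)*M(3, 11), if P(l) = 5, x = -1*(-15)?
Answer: -11375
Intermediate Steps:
x = 15
M(a, B) = 125 (M(a, B) = (5*5)*5 = 25*5 = 125)
(-106 + x)*M(3, 11) = (-106 + 15)*125 = -91*125 = -11375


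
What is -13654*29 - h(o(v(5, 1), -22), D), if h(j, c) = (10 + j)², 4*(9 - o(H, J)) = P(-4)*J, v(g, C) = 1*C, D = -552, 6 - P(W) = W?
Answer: -401442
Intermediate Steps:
P(W) = 6 - W
v(g, C) = C
o(H, J) = 9 - 5*J/2 (o(H, J) = 9 - (6 - 1*(-4))*J/4 = 9 - (6 + 4)*J/4 = 9 - 5*J/2)
-13654*29 - h(o(v(5, 1), -22), D) = -13654*29 - (10 + (9 - 5/2*(-22)))² = -395966 - (10 + (9 + 55))² = -395966 - (10 + 64)² = -395966 - 1*74² = -395966 - 1*5476 = -395966 - 5476 = -401442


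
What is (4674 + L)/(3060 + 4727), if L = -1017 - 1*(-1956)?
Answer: 5613/7787 ≈ 0.72082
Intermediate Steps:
L = 939 (L = -1017 + 1956 = 939)
(4674 + L)/(3060 + 4727) = (4674 + 939)/(3060 + 4727) = 5613/7787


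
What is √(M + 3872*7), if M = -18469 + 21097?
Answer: 2*√7433 ≈ 172.43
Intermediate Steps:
M = 2628
√(M + 3872*7) = √(2628 + 3872*7) = √(2628 + 27104) = √29732 = 2*√7433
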